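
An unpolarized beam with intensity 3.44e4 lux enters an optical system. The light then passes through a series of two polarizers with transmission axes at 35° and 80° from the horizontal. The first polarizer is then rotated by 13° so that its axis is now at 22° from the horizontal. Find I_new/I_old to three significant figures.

I_new/I_old ≈ 0.562

Before rotation:
Unpolarized light through the first polarizer → I₁ = ½ I₀, now polarized at 35°.
I₂ = I₁ cos²(80° − 35°) = 0.5 I₀ · cos²(45°) = 0.25 I₀.
After rotation:
Unpolarized light through the first polarizer → I₁ = ½ I₀, now polarized at 22°.
I₂ = I₁ cos²(80° − 22°) = 0.5 I₀ · cos²(58°) = 0.1404 I₀.
Ratio = 0.1404 / 0.25 = 0.5616.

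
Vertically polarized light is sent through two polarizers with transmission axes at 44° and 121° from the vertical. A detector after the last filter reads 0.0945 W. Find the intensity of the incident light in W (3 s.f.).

By Malus's law, I₁ = I₀ cos²(44° − 0°) = I₀ cos²(44°) = 0.5174 I₀.
I₂ = I₁ cos²(121° − 44°) = 0.5174 I₀ · cos²(77°) = 0.02618 I₀.
So 0.0945 W = 0.02618 I₀, giving I₀ = 0.0945/0.02618 = 3.609 W.

I₀ ≈ 3.61 W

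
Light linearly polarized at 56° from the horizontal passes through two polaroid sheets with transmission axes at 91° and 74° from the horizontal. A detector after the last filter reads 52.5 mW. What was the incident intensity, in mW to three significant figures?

I₀ ≈ 85.6 mW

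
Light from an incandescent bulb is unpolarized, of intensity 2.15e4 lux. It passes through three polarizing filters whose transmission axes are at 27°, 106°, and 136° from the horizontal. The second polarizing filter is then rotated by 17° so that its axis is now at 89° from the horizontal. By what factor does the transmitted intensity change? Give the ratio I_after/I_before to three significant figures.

I_new/I_old ≈ 3.75

Before rotation:
Unpolarized light through the first polarizer → I₁ = ½ I₀, now polarized at 27°.
I₂ = I₁ cos²(106° − 27°) = 0.5 I₀ · cos²(79°) = 0.0182 I₀.
I₃ = I₂ cos²(136° − 106°) = 0.0182 I₀ · cos²(30°) = 0.01365 I₀.
After rotation:
Unpolarized light through the first polarizer → I₁ = ½ I₀, now polarized at 27°.
I₂ = I₁ cos²(89° − 27°) = 0.5 I₀ · cos²(62°) = 0.1102 I₀.
I₃ = I₂ cos²(136° − 89°) = 0.1102 I₀ · cos²(47°) = 0.05126 I₀.
Ratio = 0.05126 / 0.01365 = 3.754.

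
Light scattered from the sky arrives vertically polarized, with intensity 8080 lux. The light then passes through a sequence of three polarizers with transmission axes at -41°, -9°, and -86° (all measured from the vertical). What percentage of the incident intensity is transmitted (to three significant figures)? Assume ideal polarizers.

≈ 2.07%

By Malus's law, I₁ = 8080 lux · cos²(41°) = 4602 lux.
I₂ = I₁ · cos²(32°) = 4602 · 0.7192 = 3310 lux.
I₃ = I₂ · cos²(77°) = 3310 · 0.0506 = 167.5 lux.
That is 2.073% of the incident intensity.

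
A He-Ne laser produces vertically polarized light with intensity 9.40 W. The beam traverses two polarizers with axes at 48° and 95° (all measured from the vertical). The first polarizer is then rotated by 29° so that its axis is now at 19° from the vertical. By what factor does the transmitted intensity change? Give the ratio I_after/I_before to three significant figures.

Before rotation:
I₁ = I₀ cos²(48° − 0°) = I₀ cos²(48°) = 0.4477 I₀.
I₂ = I₁ cos²(95° − 48°) = 0.4477 I₀ · cos²(47°) = 0.2083 I₀.
After rotation:
I₁ = I₀ cos²(19° − 0°) = I₀ cos²(19°) = 0.894 I₀.
I₂ = I₁ cos²(95° − 19°) = 0.894 I₀ · cos²(76°) = 0.05232 I₀.
Ratio = 0.05232 / 0.2083 = 0.2512.

I_new/I_old ≈ 0.251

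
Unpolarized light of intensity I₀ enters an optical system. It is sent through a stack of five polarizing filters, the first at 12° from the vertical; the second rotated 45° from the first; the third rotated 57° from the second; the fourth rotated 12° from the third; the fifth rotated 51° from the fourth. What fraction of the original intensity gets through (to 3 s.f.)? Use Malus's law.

Unpolarized light through the first polarizer → I₁ = ½ I₀, now polarized at 12°.
I₂ = I₁ cos²(45°) = 0.5 · 0.5 I₀ = 0.25 I₀.
I₃ = I₂ cos²(57°) = 0.25 · 0.2966 I₀ = 0.07416 I₀.
I₄ = I₃ cos²(12°) = 0.07416 · 0.9568 I₀ = 0.07095 I₀.
I₅ = I₄ cos²(51°) = 0.07095 · 0.396 I₀ = 0.0281 I₀.
Transmitted fraction = 0.0281.

≈ 0.0281 I₀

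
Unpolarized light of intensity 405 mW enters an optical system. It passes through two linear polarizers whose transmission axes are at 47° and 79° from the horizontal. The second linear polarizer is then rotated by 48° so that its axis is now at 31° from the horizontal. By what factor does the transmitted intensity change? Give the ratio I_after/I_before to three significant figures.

I_new/I_old ≈ 1.28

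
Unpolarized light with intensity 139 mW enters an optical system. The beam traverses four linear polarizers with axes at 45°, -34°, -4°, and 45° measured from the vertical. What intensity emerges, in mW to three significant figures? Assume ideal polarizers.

I ≈ 0.817 mW

Unpolarized light through the first polarizer → I₁ = 139 mW/2 = 69.5 mW, polarized at 45°.
I₂ = I₁ · cos²(79°) = 69.5 · 0.03641 = 2.53 mW.
I₃ = I₂ · cos²(30°) = 2.53 · 0.75 = 1.898 mW.
I₄ = I₃ · cos²(49°) = 1.898 · 0.4304 = 0.8168 mW.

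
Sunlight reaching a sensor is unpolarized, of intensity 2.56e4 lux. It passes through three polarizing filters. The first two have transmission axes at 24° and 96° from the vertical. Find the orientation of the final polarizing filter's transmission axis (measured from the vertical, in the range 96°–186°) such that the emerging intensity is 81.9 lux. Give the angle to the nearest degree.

Unpolarized light through the first polarizer → I₁ = ½ I₀, now polarized at 24°.
I₂ = I₁ cos²(96° − 24°) = 0.5 I₀ · cos²(72°) = 0.04775 I₀.
Target fraction: 81.9 / 2.56e4 lux = 0.003199 of I₀.
Need I₃/I₀ = 0.003199, so cos²(θ − 96°) = 0.003199 / 0.04775 = 0.06701.
θ − 96° = arccos(√0.06701) = 75.0°, giving θ ≈ 96 + 75.0 = 171.0°.

θ ≈ 171°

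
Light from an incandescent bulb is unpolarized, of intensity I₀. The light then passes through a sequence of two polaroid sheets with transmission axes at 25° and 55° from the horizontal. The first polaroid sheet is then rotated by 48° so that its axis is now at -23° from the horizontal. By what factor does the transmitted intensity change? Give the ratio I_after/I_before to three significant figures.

Before rotation:
Unpolarized light through the first polarizer → I₁ = ½ I₀, now polarized at 25°.
I₂ = I₁ cos²(55° − 25°) = 0.5 I₀ · cos²(30°) = 0.375 I₀.
After rotation:
Unpolarized light through the first polarizer → I₁ = ½ I₀, now polarized at -23°.
I₂ = I₁ cos²(55° + 23°) = 0.5 I₀ · cos²(78°) = 0.02161 I₀.
Ratio = 0.02161 / 0.375 = 0.05764.

I_new/I_old ≈ 0.0576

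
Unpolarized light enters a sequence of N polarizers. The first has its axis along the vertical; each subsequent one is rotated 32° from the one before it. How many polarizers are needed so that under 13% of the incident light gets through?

First polarizer halves the unpolarized light: factor 1/2.
Each further stage multiplies by cos²(32°) = 0.7192.
After N polarizers: T = 0.5·0.7192^(N−1). Require T < 0.13 ⇒ N−1 > ln(0.13/0.5)/ln(0.7192) = 4.09, so N−1 ≥ 5 and N = 6.
Check: N=6 gives T = 0.0962 < 0.13; N=5 gives T = 0.1338.

N = 6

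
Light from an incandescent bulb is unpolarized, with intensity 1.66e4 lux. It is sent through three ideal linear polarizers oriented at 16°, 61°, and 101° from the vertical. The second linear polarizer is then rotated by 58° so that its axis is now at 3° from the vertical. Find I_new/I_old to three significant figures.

I_new/I_old ≈ 0.0627

Before rotation:
Unpolarized light through the first polarizer → I₁ = ½ I₀, now polarized at 16°.
I₂ = I₁ cos²(61° − 16°) = 0.5 I₀ · cos²(45°) = 0.25 I₀.
I₃ = I₂ cos²(101° − 61°) = 0.25 I₀ · cos²(40°) = 0.1467 I₀.
After rotation:
Unpolarized light through the first polarizer → I₁ = ½ I₀, now polarized at 16°.
I₂ = I₁ cos²(3° − 16°) = 0.5 I₀ · cos²(13°) = 0.4747 I₀.
Angle between axes 2 and 3: 82°. I₃ = 0.4747 I₀ · cos²(82°) = 0.009195 I₀.
Ratio = 0.009195 / 0.1467 = 0.06267.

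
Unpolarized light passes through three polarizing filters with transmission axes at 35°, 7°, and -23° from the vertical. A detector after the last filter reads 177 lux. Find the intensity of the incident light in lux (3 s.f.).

Unpolarized light through the first polarizer → I₁ = ½ I₀, now polarized at 35°.
I₂ = I₁ cos²(7° − 35°) = 0.5 I₀ · cos²(28°) = 0.3898 I₀.
I₃ = I₂ cos²(-23° − 7°) = 0.3898 I₀ · cos²(30°) = 0.2923 I₀.
So 177 lux = 0.2923 I₀, giving I₀ = 177/0.2923 = 605.4 lux.

I₀ ≈ 605 lux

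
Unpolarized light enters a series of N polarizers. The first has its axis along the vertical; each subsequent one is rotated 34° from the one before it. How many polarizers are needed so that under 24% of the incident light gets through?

First polarizer halves the unpolarized light: factor 1/2.
Each further stage multiplies by cos²(34°) = 0.6873.
After N polarizers: T = 0.5·0.6873^(N−1). Require T < 0.24 ⇒ N−1 > ln(0.24/0.5)/ln(0.6873) = 1.96, so N−1 ≥ 2 and N = 3.
Check: N=3 gives T = 0.2362 < 0.24; N=2 gives T = 0.3437.

N = 3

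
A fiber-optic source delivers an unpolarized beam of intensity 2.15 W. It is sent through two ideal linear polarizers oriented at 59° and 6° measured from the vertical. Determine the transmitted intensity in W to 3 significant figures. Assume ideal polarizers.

I ≈ 0.389 W

Unpolarized light through the first polarizer → I₁ = 2.15 W/2 = 1.075 W, polarized at 59°.
I₂ = I₁ · cos²(53°) = 1.075 · 0.3622 = 0.3893 W.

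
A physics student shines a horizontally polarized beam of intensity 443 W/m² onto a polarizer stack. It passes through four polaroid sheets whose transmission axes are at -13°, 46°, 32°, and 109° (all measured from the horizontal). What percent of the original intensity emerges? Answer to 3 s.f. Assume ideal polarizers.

By Malus's law, I₁ = 443 W/m² · cos²(13°) = 420.6 W/m².
I₂ = I₁ · cos²(59°) = 420.6 · 0.2653 = 111.6 W/m².
I₃ = I₂ · cos²(14°) = 111.6 · 0.9415 = 105 W/m².
I₄ = I₃ · cos²(77°) = 105 · 0.0506 = 5.315 W/m².
That is 1.2% of the incident intensity.

≈ 1.20%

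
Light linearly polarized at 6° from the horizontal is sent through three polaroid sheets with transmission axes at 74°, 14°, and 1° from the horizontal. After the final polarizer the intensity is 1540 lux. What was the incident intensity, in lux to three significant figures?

I₀ ≈ 4.62e4 lux

By Malus's law, I₁ = I₀ cos²(74° − 6°) = I₀ cos²(68°) = 0.1403 I₀.
I₂ = I₁ cos²(14° − 74°) = 0.1403 I₀ · cos²(60°) = 0.03508 I₀.
I₃ = I₂ cos²(1° − 14°) = 0.03508 I₀ · cos²(13°) = 0.03331 I₀.
So 1540 lux = 0.03331 I₀, giving I₀ = 1540/0.03331 = 4.624e+04 lux.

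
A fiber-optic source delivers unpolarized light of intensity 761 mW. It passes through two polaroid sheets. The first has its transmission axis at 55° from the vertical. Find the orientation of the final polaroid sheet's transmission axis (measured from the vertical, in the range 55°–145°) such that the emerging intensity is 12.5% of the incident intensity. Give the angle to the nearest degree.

θ ≈ 115°

Unpolarized light through the first polarizer → I₁ = ½ I₀, now polarized at 55°.
Need I₂/I₀ = 0.125, so cos²(θ − 55°) = 0.125 / 0.5 = 0.25.
θ − 55° = arccos(√0.25) = 60.0°, giving θ ≈ 55 + 60.0 = 115.0°.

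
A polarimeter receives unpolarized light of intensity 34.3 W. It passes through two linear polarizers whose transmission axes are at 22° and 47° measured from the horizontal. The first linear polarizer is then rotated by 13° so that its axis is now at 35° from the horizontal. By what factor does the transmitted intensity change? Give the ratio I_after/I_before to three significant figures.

Before rotation:
Unpolarized light through the first polarizer → I₁ = ½ I₀, now polarized at 22°.
I₂ = I₁ cos²(47° − 22°) = 0.5 I₀ · cos²(25°) = 0.4107 I₀.
After rotation:
Unpolarized light through the first polarizer → I₁ = ½ I₀, now polarized at 35°.
I₂ = I₁ cos²(47° − 35°) = 0.5 I₀ · cos²(12°) = 0.4784 I₀.
Ratio = 0.4784 / 0.4107 = 1.165.

I_new/I_old ≈ 1.16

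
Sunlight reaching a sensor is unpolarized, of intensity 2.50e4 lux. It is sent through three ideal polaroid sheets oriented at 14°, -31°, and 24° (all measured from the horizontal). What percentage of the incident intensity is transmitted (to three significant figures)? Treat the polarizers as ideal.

≈ 8.22%

Unpolarized light through the first polarizer → I₁ = 2.50e4 lux/2 = 1.25e+04 lux, polarized at 14°.
I₂ = I₁ · cos²(45°) = 1.25e+04 · 0.5 = 6250 lux.
I₃ = I₂ · cos²(55°) = 6250 · 0.329 = 2056 lux.
That is 8.225% of the incident intensity.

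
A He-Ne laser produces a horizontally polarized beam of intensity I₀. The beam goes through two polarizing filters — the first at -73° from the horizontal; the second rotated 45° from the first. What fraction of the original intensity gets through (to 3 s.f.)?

I₁ = I₀ cos²(-73° − 0°) = I₀ cos²(73°) = 0.08548 I₀.
I₂ = I₁ cos²(45°) = 0.08548 · 0.5 I₀ = 0.04274 I₀.
Transmitted fraction = 0.04274.

≈ 0.0427 I₀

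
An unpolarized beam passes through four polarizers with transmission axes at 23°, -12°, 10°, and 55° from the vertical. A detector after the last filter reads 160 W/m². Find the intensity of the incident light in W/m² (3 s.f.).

I₀ ≈ 1110 W/m²

Unpolarized light through the first polarizer → I₁ = ½ I₀, now polarized at 23°.
I₂ = I₁ cos²(-12° − 23°) = 0.5 I₀ · cos²(35°) = 0.3355 I₀.
I₃ = I₂ cos²(10° + 12°) = 0.3355 I₀ · cos²(22°) = 0.2884 I₀.
I₄ = I₃ cos²(55° − 10°) = 0.2884 I₀ · cos²(45°) = 0.1442 I₀.
So 160 W/m² = 0.1442 I₀, giving I₀ = 160/0.1442 = 1109 W/m².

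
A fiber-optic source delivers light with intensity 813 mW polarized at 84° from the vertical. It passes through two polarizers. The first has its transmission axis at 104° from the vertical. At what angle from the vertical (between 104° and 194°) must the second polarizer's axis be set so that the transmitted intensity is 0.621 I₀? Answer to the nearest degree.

θ ≈ 137°

I₁ = I₀ cos²(104° − 84°) = I₀ cos²(20°) = 0.883 I₀.
Need I₂/I₀ = 0.621, so cos²(θ − 104°) = 0.621 / 0.883 = 0.7033.
θ − 104° = arccos(√0.7033) = 33.0°, giving θ ≈ 104 + 33.0 = 137.0°.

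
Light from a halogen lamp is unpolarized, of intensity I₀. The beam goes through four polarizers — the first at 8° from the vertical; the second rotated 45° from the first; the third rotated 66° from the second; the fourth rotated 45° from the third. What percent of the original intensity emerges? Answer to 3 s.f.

≈ 2.07%

Unpolarized light through the first polarizer → I₁ = ½ I₀, now polarized at 8°.
I₂ = I₁ cos²(45°) = 0.5 · 0.5 I₀ = 0.25 I₀.
I₃ = I₂ cos²(66°) = 0.25 · 0.1654 I₀ = 0.04136 I₀.
I₄ = I₃ cos²(45°) = 0.04136 · 0.5 I₀ = 0.02068 I₀.
That is 2.068% of the incident intensity.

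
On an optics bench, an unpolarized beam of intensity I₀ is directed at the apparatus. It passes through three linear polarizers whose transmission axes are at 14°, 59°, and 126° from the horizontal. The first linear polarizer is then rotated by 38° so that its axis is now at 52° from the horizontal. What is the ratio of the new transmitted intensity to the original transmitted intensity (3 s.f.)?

I_new/I_old ≈ 1.97

Before rotation:
Unpolarized light through the first polarizer → I₁ = ½ I₀, now polarized at 14°.
I₂ = I₁ cos²(59° − 14°) = 0.5 I₀ · cos²(45°) = 0.25 I₀.
I₃ = I₂ cos²(126° − 59°) = 0.25 I₀ · cos²(67°) = 0.03817 I₀.
After rotation:
Unpolarized light through the first polarizer → I₁ = ½ I₀, now polarized at 52°.
I₂ = I₁ cos²(59° − 52°) = 0.5 I₀ · cos²(7°) = 0.4926 I₀.
I₃ = I₂ cos²(126° − 59°) = 0.4926 I₀ · cos²(67°) = 0.0752 I₀.
Ratio = 0.0752 / 0.03817 = 1.97.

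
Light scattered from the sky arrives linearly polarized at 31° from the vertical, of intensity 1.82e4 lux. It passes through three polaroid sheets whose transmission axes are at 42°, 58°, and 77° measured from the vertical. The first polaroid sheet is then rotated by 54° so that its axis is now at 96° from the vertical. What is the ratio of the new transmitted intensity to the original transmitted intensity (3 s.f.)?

I_new/I_old ≈ 0.125

Before rotation:
I₁ = I₀ cos²(42° − 31°) = I₀ cos²(11°) = 0.9636 I₀.
I₂ = I₁ cos²(58° − 42°) = 0.9636 I₀ · cos²(16°) = 0.8904 I₀.
I₃ = I₂ cos²(77° − 58°) = 0.8904 I₀ · cos²(19°) = 0.796 I₀.
After rotation:
I₁ = I₀ cos²(96° − 31°) = I₀ cos²(65°) = 0.1786 I₀.
I₂ = I₁ cos²(58° − 96°) = 0.1786 I₀ · cos²(38°) = 0.1109 I₀.
I₃ = I₂ cos²(77° − 58°) = 0.1109 I₀ · cos²(19°) = 0.09915 I₀.
Ratio = 0.09915 / 0.796 = 0.1246.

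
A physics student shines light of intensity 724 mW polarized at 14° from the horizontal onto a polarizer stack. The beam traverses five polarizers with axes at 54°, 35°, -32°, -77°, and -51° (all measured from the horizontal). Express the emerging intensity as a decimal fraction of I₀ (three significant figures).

I/I₀ ≈ 0.0324

I₁ = 724 mW · cos²(40°) = 424.9 mW.
I₂ = I₁ · cos²(19°) = 424.9 · 0.894 = 379.8 mW.
I₃ = I₂ · cos²(67°) = 379.8 · 0.1527 = 57.99 mW.
I₄ = I₃ · cos²(45°) = 57.99 · 0.5 = 28.99 mW.
I₅ = I₄ · cos²(26°) = 28.99 · 0.8078 = 23.42 mW.
Transmitted fraction = 0.03235.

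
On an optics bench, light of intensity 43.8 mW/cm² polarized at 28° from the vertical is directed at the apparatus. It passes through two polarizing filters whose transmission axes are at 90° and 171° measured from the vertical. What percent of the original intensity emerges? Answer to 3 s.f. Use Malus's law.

≈ 0.539%

By Malus's law, I₁ = 43.8 mW/cm² · cos²(62°) = 9.654 mW/cm².
I₂ = I₁ · cos²(81°) = 9.654 · 0.02447 = 0.2362 mW/cm².
That is 0.5394% of the incident intensity.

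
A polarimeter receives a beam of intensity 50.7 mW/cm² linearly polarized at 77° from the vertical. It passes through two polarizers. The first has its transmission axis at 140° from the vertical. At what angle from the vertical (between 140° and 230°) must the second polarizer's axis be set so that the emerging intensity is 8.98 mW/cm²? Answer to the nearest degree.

θ ≈ 162°

By Malus's law, I₁ = I₀ cos²(140° − 77°) = I₀ cos²(63°) = 0.2061 I₀.
Target fraction: 8.98 / 50.7 mW/cm² = 0.1771 of I₀.
Need I₂/I₀ = 0.1771, so cos²(θ − 140°) = 0.1771 / 0.2061 = 0.8594.
θ − 140° = arccos(√0.8594) = 22.0°, giving θ ≈ 140 + 22.0 = 162.0°.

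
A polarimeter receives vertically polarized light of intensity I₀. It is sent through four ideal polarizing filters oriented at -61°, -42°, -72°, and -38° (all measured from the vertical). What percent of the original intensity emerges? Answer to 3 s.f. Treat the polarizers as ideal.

≈ 10.8%

By Malus's law, I₁ = I₀ cos²(-61° − 0°) = I₀ cos²(61°) = 0.235 I₀.
I₂ = I₁ cos²(-42° + 61°) = 0.235 I₀ · cos²(19°) = 0.2101 I₀.
I₃ = I₂ cos²(-72° + 42°) = 0.2101 I₀ · cos²(30°) = 0.1576 I₀.
I₄ = I₃ cos²(-38° + 72°) = 0.1576 I₀ · cos²(34°) = 0.1083 I₀.
That is 10.83% of the incident intensity.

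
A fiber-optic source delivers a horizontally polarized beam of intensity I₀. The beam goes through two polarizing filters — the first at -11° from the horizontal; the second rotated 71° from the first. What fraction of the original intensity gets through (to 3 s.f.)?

I₁ = I₀ cos²(-11° − 0°) = I₀ cos²(11°) = 0.9636 I₀.
I₂ = I₁ cos²(71°) = 0.9636 · 0.106 I₀ = 0.1021 I₀.
Transmitted fraction = 0.1021.

≈ 0.102 I₀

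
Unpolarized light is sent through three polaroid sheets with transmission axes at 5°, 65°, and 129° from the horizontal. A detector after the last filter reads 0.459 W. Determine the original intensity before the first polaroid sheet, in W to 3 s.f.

I₀ ≈ 19.1 W

Unpolarized light through the first polarizer → I₁ = ½ I₀, now polarized at 5°.
I₂ = I₁ cos²(65° − 5°) = 0.5 I₀ · cos²(60°) = 0.125 I₀.
I₃ = I₂ cos²(129° − 65°) = 0.125 I₀ · cos²(64°) = 0.02402 I₀.
So 0.459 W = 0.02402 I₀, giving I₀ = 0.459/0.02402 = 19.11 W.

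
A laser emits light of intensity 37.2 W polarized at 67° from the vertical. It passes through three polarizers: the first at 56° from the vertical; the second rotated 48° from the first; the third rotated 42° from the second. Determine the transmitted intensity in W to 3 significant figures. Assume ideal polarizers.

I ≈ 8.86 W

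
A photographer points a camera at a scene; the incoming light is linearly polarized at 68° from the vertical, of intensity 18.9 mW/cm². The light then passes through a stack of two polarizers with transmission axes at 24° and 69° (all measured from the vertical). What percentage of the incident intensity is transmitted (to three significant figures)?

I₁ = 18.9 mW/cm² · cos²(44°) = 9.78 mW/cm².
I₂ = I₁ · cos²(45°) = 9.78 · 0.5 = 4.89 mW/cm².
That is 25.87% of the incident intensity.

≈ 25.9%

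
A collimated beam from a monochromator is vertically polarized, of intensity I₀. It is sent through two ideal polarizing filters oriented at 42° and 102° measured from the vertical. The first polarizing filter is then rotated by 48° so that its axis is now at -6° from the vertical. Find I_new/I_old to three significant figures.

Before rotation:
I₁ = I₀ cos²(42° − 0°) = I₀ cos²(42°) = 0.5523 I₀.
I₂ = I₁ cos²(102° − 42°) = 0.5523 I₀ · cos²(60°) = 0.1381 I₀.
After rotation:
I₁ = I₀ cos²(-6° − 0°) = I₀ cos²(6°) = 0.9891 I₀.
Angle between axes 1 and 2: 72°. I₂ = 0.9891 I₀ · cos²(72°) = 0.09445 I₀.
Ratio = 0.09445 / 0.1381 = 0.6841.

I_new/I_old ≈ 0.684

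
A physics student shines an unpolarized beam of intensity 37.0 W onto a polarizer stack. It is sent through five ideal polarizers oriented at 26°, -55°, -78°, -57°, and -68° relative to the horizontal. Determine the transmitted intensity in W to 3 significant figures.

I ≈ 0.322 W

Unpolarized light through the first polarizer → I₁ = 37.0 W/2 = 18.5 W, polarized at 26°.
I₂ = I₁ · cos²(81°) = 18.5 · 0.02447 = 0.4527 W.
I₃ = I₂ · cos²(23°) = 0.4527 · 0.8473 = 0.3836 W.
I₄ = I₃ · cos²(21°) = 0.3836 · 0.8716 = 0.3343 W.
I₅ = I₄ · cos²(11°) = 0.3343 · 0.9636 = 0.3222 W.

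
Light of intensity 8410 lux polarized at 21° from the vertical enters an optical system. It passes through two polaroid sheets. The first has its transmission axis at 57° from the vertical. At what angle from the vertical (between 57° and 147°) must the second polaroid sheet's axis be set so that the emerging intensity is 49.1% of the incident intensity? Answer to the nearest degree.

By Malus's law, I₁ = I₀ cos²(57° − 21°) = I₀ cos²(36°) = 0.6545 I₀.
Need I₂/I₀ = 0.491, so cos²(θ − 57°) = 0.491 / 0.6545 = 0.7502.
θ − 57° = arccos(√0.7502) = 30.0°, giving θ ≈ 57 + 30.0 = 87.0°.

θ ≈ 87°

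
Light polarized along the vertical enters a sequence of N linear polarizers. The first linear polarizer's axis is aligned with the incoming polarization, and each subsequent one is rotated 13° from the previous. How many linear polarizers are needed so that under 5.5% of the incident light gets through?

N = 57

First polarizer is aligned with the polarization: full transmission.
Each further stage multiplies by cos²(13°) = 0.9494.
After N polarizers: T = 0.9494^(N−1). Require T < 0.055 ⇒ N−1 > ln(0.055)/ln(0.9494) = 55.85, so N−1 ≥ 56 and N = 57.
Check: N=57 gives T = 0.05459 < 0.055; N=56 gives T = 0.0575.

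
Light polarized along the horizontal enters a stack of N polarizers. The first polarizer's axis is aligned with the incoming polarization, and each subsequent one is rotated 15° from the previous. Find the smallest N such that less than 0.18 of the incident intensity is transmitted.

N = 26

First polarizer is aligned with the polarization: full transmission.
Each further stage multiplies by cos²(15°) = 0.933.
After N polarizers: T = 0.933^(N−1). Require T < 0.18 ⇒ N−1 > ln(0.18)/ln(0.933) = 24.73, so N−1 ≥ 25 and N = 26.
Check: N=26 gives T = 0.1767 < 0.18; N=25 gives T = 0.1894.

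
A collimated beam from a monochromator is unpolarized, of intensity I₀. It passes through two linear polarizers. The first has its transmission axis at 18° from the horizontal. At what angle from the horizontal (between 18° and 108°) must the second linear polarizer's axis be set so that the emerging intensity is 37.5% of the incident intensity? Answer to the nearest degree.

Unpolarized light through the first polarizer → I₁ = ½ I₀, now polarized at 18°.
Need I₂/I₀ = 0.375, so cos²(θ − 18°) = 0.375 / 0.5 = 0.75.
θ − 18° = arccos(√0.75) = 30.0°, giving θ ≈ 18 + 30.0 = 48.0°.

θ ≈ 48°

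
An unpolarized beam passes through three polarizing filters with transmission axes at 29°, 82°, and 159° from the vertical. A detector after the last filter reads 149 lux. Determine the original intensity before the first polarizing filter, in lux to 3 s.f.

Unpolarized light through the first polarizer → I₁ = ½ I₀, now polarized at 29°.
I₂ = I₁ cos²(82° − 29°) = 0.5 I₀ · cos²(53°) = 0.1811 I₀.
I₃ = I₂ cos²(159° − 82°) = 0.1811 I₀ · cos²(77°) = 0.009164 I₀.
So 149 lux = 0.009164 I₀, giving I₀ = 149/0.009164 = 1.626e+04 lux.

I₀ ≈ 1.63e4 lux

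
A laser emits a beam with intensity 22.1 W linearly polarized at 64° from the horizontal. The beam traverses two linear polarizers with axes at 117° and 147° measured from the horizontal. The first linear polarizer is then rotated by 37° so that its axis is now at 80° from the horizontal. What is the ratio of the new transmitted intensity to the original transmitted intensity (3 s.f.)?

Before rotation:
I₁ = I₀ cos²(117° − 64°) = I₀ cos²(53°) = 0.3622 I₀.
I₂ = I₁ cos²(147° − 117°) = 0.3622 I₀ · cos²(30°) = 0.2716 I₀.
After rotation:
I₁ = I₀ cos²(80° − 64°) = I₀ cos²(16°) = 0.924 I₀.
I₂ = I₁ cos²(147° − 80°) = 0.924 I₀ · cos²(67°) = 0.1411 I₀.
Ratio = 0.1411 / 0.2716 = 0.5193.

I_new/I_old ≈ 0.519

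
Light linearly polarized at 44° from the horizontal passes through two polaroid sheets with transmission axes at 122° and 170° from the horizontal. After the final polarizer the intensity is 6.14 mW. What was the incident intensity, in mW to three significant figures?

I₁ = I₀ cos²(122° − 44°) = I₀ cos²(78°) = 0.04323 I₀.
I₂ = I₁ cos²(170° − 122°) = 0.04323 I₀ · cos²(48°) = 0.01935 I₀.
So 6.14 mW = 0.01935 I₀, giving I₀ = 6.14/0.01935 = 317.2 mW.

I₀ ≈ 317 mW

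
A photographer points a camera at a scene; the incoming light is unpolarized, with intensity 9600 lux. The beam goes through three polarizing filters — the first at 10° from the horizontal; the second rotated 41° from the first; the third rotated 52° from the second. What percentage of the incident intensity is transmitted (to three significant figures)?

≈ 10.8%

Unpolarized light through the first polarizer → I₁ = 9600 lux/2 = 4800 lux, polarized at 10°.
I₂ = I₁ · cos²(41°) = 4800 · 0.5696 = 2734 lux.
I₃ = I₂ · cos²(52°) = 2734 · 0.379 = 1036 lux.
That is 10.79% of the incident intensity.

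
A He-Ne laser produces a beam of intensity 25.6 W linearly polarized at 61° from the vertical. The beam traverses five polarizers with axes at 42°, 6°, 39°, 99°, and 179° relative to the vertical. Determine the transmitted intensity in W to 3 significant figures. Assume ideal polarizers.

I₁ = 25.6 W · cos²(19°) = 22.89 W.
I₂ = I₁ · cos²(36°) = 22.89 · 0.6545 = 14.98 W.
I₃ = I₂ · cos²(33°) = 14.98 · 0.7034 = 10.54 W.
I₄ = I₃ · cos²(60°) = 10.54 · 0.25 = 2.634 W.
I₅ = I₄ · cos²(80°) = 2.634 · 0.03015 = 0.07943 W.

I ≈ 0.0794 W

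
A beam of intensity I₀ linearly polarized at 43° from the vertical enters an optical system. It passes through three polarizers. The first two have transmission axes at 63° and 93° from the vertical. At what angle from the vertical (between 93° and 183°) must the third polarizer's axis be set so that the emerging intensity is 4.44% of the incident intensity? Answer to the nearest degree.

By Malus's law, I₁ = I₀ cos²(63° − 43°) = I₀ cos²(20°) = 0.883 I₀.
I₂ = I₁ cos²(93° − 63°) = 0.883 I₀ · cos²(30°) = 0.6623 I₀.
Need I₃/I₀ = 0.0444, so cos²(θ − 93°) = 0.0444 / 0.6623 = 0.06704.
θ − 93° = arccos(√0.06704) = 75.0°, giving θ ≈ 93 + 75.0 = 168.0°.

θ ≈ 168°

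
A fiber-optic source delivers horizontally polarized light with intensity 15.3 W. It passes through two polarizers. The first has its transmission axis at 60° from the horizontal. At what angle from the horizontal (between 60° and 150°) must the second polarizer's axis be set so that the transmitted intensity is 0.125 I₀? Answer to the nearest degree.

I₁ = I₀ cos²(60° − 0°) = I₀ cos²(60°) = 0.25 I₀.
Need I₂/I₀ = 0.125, so cos²(θ − 60°) = 0.125 / 0.25 = 0.5.
θ − 60° = arccos(√0.5) = 45.0°, giving θ ≈ 60 + 45.0 = 105.0°.

θ ≈ 105°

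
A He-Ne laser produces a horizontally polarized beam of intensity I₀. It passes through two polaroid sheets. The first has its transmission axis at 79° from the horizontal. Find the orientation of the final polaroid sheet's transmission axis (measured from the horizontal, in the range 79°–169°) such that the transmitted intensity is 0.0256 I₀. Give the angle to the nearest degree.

I₁ = I₀ cos²(79° − 0°) = I₀ cos²(79°) = 0.03641 I₀.
Need I₂/I₀ = 0.0256, so cos²(θ − 79°) = 0.0256 / 0.03641 = 0.7031.
θ − 79° = arccos(√0.7031) = 33.0°, giving θ ≈ 79 + 33.0 = 112.0°.

θ ≈ 112°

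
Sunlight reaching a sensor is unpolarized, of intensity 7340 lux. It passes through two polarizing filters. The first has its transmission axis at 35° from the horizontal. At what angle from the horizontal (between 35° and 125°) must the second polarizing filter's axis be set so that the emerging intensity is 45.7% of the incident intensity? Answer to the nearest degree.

Unpolarized light through the first polarizer → I₁ = ½ I₀, now polarized at 35°.
Need I₂/I₀ = 0.457, so cos²(θ − 35°) = 0.457 / 0.5 = 0.914.
θ − 35° = arccos(√0.914) = 17.1°, giving θ ≈ 35 + 17.1 = 52.1°.

θ ≈ 52°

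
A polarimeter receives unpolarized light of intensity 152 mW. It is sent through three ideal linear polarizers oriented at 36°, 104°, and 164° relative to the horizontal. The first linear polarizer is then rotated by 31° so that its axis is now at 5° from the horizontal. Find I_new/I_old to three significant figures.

Before rotation:
Unpolarized light through the first polarizer → I₁ = ½ I₀, now polarized at 36°.
I₂ = I₁ cos²(104° − 36°) = 0.5 I₀ · cos²(68°) = 0.07017 I₀.
I₃ = I₂ cos²(164° − 104°) = 0.07017 I₀ · cos²(60°) = 0.01754 I₀.
After rotation:
Unpolarized light through the first polarizer → I₁ = ½ I₀, now polarized at 5°.
Angle between axes 1 and 2: 81°. I₂ = 0.5 I₀ · cos²(81°) = 0.01224 I₀.
I₃ = I₂ cos²(164° − 104°) = 0.01224 I₀ · cos²(60°) = 0.003059 I₀.
Ratio = 0.003059 / 0.01754 = 0.1744.

I_new/I_old ≈ 0.174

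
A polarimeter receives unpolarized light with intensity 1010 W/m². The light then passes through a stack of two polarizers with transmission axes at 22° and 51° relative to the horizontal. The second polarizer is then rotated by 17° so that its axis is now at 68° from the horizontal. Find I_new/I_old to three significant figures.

I_new/I_old ≈ 0.631

Before rotation:
Unpolarized light through the first polarizer → I₁ = ½ I₀, now polarized at 22°.
I₂ = I₁ cos²(51° − 22°) = 0.5 I₀ · cos²(29°) = 0.3825 I₀.
After rotation:
Unpolarized light through the first polarizer → I₁ = ½ I₀, now polarized at 22°.
I₂ = I₁ cos²(68° − 22°) = 0.5 I₀ · cos²(46°) = 0.2413 I₀.
Ratio = 0.2413 / 0.3825 = 0.6308.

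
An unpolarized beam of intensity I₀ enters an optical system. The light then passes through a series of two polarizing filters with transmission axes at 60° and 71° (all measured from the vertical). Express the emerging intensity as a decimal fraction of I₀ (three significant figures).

≈ 0.482 I₀

Unpolarized light through the first polarizer → I₁ = ½ I₀, now polarized at 60°.
I₂ = I₁ cos²(71° − 60°) = 0.5 I₀ · cos²(11°) = 0.4818 I₀.
Transmitted fraction = 0.4818.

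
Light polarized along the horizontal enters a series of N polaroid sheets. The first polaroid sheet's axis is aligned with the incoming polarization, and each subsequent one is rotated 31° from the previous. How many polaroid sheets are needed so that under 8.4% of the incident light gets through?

First polarizer is aligned with the polarization: full transmission.
Each further stage multiplies by cos²(31°) = 0.7347.
After N polarizers: T = 0.7347^(N−1). Require T < 0.084 ⇒ N−1 > ln(0.084)/ln(0.7347) = 8.04, so N−1 ≥ 9 and N = 10.
Check: N=10 gives T = 0.0624 < 0.084; N=9 gives T = 0.08493.

N = 10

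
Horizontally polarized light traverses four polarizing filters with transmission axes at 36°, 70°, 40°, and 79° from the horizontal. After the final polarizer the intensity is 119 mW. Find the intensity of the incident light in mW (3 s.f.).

I₀ ≈ 584 mW

By Malus's law, I₁ = I₀ cos²(36° − 0°) = I₀ cos²(36°) = 0.6545 I₀.
I₂ = I₁ cos²(70° − 36°) = 0.6545 I₀ · cos²(34°) = 0.4498 I₀.
I₃ = I₂ cos²(40° − 70°) = 0.4498 I₀ · cos²(30°) = 0.3374 I₀.
I₄ = I₃ cos²(79° − 40°) = 0.3374 I₀ · cos²(39°) = 0.2038 I₀.
So 119 mW = 0.2038 I₀, giving I₀ = 119/0.2038 = 584 mW.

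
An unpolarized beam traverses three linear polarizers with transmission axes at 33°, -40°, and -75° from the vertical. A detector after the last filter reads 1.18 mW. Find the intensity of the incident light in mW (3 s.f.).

Unpolarized light through the first polarizer → I₁ = ½ I₀, now polarized at 33°.
I₂ = I₁ cos²(-40° − 33°) = 0.5 I₀ · cos²(73°) = 0.04274 I₀.
I₃ = I₂ cos²(-75° + 40°) = 0.04274 I₀ · cos²(35°) = 0.02868 I₀.
So 1.18 mW = 0.02868 I₀, giving I₀ = 1.18/0.02868 = 41.14 mW.

I₀ ≈ 41.1 mW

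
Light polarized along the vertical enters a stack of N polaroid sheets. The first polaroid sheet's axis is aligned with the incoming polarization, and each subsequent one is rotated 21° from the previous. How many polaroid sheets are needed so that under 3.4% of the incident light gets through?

N = 26

First polarizer is aligned with the polarization: full transmission.
Each further stage multiplies by cos²(21°) = 0.8716.
After N polarizers: T = 0.8716^(N−1). Require T < 0.034 ⇒ N−1 > ln(0.034)/ln(0.8716) = 24.60, so N−1 ≥ 25 and N = 26.
Check: N=26 gives T = 0.03218 < 0.034; N=25 gives T = 0.03692.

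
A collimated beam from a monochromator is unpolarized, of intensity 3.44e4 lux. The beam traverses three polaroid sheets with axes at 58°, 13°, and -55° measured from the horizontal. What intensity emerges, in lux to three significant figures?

Unpolarized light through the first polarizer → I₁ = 3.44e4 lux/2 = 1.72e+04 lux, polarized at 58°.
I₂ = I₁ · cos²(45°) = 1.72e+04 · 0.5 = 8600 lux.
I₃ = I₂ · cos²(68°) = 8600 · 0.1403 = 1207 lux.

I ≈ 1210 lux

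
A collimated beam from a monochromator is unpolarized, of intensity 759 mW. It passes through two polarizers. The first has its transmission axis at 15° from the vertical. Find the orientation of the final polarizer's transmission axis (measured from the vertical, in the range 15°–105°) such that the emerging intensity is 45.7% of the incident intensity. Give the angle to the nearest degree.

Unpolarized light through the first polarizer → I₁ = ½ I₀, now polarized at 15°.
Need I₂/I₀ = 0.457, so cos²(θ − 15°) = 0.457 / 0.5 = 0.914.
θ − 15° = arccos(√0.914) = 17.1°, giving θ ≈ 15 + 17.1 = 32.1°.

θ ≈ 32°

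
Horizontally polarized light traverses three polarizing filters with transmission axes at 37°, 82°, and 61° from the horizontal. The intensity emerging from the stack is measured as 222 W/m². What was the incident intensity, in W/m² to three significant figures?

I₀ ≈ 799 W/m²

I₁ = I₀ cos²(37° − 0°) = I₀ cos²(37°) = 0.6378 I₀.
I₂ = I₁ cos²(82° − 37°) = 0.6378 I₀ · cos²(45°) = 0.3189 I₀.
I₃ = I₂ cos²(61° − 82°) = 0.3189 I₀ · cos²(21°) = 0.278 I₀.
So 222 W/m² = 0.278 I₀, giving I₀ = 222/0.278 = 798.7 W/m².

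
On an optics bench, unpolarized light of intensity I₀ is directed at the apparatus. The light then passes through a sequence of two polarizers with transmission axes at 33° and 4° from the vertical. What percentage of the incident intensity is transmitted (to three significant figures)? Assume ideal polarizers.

≈ 38.2%

Unpolarized light through the first polarizer → I₁ = ½ I₀, now polarized at 33°.
I₂ = I₁ cos²(4° − 33°) = 0.5 I₀ · cos²(29°) = 0.3825 I₀.
That is 38.25% of the incident intensity.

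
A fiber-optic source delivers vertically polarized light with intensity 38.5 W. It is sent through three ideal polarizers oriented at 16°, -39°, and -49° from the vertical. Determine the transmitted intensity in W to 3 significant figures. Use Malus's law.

I ≈ 11.4 W

By Malus's law, I₁ = 38.5 W · cos²(16°) = 35.57 W.
I₂ = I₁ · cos²(55°) = 35.57 · 0.329 = 11.7 W.
I₃ = I₂ · cos²(10°) = 11.7 · 0.9698 = 11.35 W.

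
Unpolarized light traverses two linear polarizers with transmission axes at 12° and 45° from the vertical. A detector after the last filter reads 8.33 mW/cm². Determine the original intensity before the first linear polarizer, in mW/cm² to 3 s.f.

I₀ ≈ 23.7 mW/cm²

Unpolarized light through the first polarizer → I₁ = ½ I₀, now polarized at 12°.
I₂ = I₁ cos²(45° − 12°) = 0.5 I₀ · cos²(33°) = 0.3517 I₀.
So 8.33 mW/cm² = 0.3517 I₀, giving I₀ = 8.33/0.3517 = 23.69 mW/cm².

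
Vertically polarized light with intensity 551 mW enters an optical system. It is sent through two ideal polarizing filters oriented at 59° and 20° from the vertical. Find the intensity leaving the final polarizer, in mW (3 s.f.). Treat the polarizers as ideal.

I ≈ 88.3 mW

I₁ = 551 mW · cos²(59°) = 146.2 mW.
I₂ = I₁ · cos²(39°) = 146.2 · 0.604 = 88.27 mW.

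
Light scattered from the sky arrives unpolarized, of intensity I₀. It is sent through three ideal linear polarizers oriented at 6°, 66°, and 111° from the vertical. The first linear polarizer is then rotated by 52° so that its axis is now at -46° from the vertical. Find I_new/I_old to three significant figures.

I_new/I_old ≈ 0.561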